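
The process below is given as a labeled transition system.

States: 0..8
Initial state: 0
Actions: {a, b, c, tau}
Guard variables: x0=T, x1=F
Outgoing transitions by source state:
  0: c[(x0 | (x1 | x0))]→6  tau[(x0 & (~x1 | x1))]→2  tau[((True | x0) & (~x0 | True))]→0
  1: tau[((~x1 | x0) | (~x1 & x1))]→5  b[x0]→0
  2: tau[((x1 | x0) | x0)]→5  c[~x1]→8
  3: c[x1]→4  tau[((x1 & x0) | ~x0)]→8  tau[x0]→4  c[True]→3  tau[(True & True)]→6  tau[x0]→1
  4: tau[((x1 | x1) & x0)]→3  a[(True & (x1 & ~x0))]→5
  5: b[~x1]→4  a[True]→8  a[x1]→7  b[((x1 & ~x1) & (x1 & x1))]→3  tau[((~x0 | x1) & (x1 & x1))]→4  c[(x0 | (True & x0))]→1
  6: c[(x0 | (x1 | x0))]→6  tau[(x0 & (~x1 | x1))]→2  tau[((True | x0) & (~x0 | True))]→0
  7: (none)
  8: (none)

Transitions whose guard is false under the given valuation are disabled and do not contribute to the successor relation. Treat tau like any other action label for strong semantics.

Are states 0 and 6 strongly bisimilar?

Answer: BISIMILAR

Working:
Compute ~ classes (split until stable):
  round 0: {{0,1,2,3,4,5,6,7,8}}
  round 1: {{0,2,3,6},{1},{4,7,8},{5}}
  round 2: {{0,6},{1},{2},{3},{4,7,8},{5}}
6 equivalence class(es) (converged in 3)
class of 0: {0,6}; class of 6: {0,6}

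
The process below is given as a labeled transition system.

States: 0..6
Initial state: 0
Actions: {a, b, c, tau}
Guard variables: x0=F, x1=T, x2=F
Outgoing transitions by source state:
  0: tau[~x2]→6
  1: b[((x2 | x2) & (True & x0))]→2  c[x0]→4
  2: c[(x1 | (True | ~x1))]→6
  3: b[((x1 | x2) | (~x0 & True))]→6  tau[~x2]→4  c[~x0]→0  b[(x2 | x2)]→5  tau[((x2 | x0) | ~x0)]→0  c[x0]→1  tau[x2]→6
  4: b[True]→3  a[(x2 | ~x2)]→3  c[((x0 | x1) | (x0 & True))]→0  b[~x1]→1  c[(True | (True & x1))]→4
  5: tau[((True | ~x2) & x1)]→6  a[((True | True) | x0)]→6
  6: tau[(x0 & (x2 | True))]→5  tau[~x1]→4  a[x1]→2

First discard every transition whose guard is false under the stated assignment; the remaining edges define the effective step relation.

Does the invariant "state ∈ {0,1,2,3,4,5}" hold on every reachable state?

Answer: INVARIANT VIOLATED at state 6

Trace:
Allowed set {0,1,2,3,4,5}
Reach set: {0,2,6}
  0: safe
  2: safe
  6: ✗ unsafe
reach 6 via tau — violates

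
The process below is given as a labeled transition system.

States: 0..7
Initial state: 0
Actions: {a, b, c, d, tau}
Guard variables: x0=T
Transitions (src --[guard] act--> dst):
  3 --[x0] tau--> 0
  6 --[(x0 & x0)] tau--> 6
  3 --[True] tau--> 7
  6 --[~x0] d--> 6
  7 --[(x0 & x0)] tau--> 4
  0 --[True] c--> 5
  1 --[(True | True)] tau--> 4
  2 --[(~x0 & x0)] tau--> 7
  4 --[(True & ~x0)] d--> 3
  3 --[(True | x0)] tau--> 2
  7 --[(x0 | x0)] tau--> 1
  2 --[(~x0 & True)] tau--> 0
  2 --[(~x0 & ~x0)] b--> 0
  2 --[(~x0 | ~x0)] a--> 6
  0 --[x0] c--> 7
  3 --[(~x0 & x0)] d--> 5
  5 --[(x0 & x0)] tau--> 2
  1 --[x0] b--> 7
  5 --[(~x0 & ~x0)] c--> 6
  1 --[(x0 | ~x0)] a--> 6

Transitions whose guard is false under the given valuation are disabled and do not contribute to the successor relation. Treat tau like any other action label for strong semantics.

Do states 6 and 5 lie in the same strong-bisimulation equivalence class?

Refine partition for ~:
  P[0] = {{0,1,2,3,4,5,6,7}}
  P[1] = {{0},{1},{2,4},{3,5,6,7}}
  P[2] = {{0},{1},{2,4},{3},{5},{6},{7}}
stable after 3 split(s): 7 block(s)
[6]={6}  [5]={5}

Answer: NOT BISIMILAR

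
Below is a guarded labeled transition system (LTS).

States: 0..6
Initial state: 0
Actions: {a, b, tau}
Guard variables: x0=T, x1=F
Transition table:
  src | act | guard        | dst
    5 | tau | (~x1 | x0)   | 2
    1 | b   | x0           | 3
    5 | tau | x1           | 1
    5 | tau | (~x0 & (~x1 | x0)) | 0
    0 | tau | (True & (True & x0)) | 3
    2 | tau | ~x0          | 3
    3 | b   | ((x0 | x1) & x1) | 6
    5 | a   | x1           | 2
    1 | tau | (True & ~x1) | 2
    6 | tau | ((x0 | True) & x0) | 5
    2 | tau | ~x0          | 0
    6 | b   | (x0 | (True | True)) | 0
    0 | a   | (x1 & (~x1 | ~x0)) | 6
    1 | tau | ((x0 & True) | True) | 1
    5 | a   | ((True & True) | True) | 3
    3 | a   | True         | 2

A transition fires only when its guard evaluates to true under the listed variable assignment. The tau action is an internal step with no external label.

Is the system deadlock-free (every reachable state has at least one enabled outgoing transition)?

Reachable = {0,2,3}
  0: tau→3  [1 exit(s)]
  2: ∅  [deadlock]
  3: a→2  [1 exit(s)]
witness 2: tau·a

Answer: DEADLOCK at state 2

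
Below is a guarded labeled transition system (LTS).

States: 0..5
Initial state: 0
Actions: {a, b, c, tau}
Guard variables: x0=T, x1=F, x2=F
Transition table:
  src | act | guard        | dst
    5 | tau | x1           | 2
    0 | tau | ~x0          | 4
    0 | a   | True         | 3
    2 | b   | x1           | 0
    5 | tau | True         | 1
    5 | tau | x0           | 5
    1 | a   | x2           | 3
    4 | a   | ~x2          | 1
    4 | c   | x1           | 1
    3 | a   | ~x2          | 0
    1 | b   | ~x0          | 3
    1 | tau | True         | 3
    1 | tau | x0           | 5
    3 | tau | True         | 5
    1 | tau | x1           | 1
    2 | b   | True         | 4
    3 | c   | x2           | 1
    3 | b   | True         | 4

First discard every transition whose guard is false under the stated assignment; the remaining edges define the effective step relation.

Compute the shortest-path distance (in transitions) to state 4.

Layered search for 4:
  Layer 0: {0}
  Layer 1: {3}
  Layer 2: {4,5}
depth(4)=2, e.g. a·b

Answer: 2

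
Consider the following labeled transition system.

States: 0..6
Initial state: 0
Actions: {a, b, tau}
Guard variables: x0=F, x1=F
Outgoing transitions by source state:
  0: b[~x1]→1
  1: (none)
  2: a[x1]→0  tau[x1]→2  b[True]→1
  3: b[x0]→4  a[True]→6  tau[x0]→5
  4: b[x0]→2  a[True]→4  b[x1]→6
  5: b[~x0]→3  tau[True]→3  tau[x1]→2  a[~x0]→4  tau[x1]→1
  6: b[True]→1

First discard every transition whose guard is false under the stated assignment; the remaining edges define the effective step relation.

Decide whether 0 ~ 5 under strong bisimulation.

Answer: NOT BISIMILAR

Analysis:
Bisimulation quotient by refinement:
  P[0] = {{0,1,2,3,4,5,6}}
  P[1] = {{0,2,6},{1},{3,4},{5}}
  P[2] = {{0,2,6},{1},{3},{4},{5}}
stable after 3 split(s): 5 block(s)
0∈{0,2,6}, 5∈{5}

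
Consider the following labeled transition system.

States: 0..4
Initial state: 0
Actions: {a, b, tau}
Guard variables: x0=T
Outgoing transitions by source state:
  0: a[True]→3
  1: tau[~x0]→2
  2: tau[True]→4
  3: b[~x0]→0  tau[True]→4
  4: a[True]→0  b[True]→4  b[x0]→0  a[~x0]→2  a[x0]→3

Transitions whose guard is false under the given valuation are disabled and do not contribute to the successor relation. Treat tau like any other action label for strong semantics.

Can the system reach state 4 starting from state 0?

Guard filter leaves 7 enabled edge(s).
depth 0: {0}
depth 1: {3}  cumulative {0,3}
depth 2: {4}  cumulative {0,3,4}
Reachable = {0,3,4}
witness 4: a·tau

Answer: REACHABLE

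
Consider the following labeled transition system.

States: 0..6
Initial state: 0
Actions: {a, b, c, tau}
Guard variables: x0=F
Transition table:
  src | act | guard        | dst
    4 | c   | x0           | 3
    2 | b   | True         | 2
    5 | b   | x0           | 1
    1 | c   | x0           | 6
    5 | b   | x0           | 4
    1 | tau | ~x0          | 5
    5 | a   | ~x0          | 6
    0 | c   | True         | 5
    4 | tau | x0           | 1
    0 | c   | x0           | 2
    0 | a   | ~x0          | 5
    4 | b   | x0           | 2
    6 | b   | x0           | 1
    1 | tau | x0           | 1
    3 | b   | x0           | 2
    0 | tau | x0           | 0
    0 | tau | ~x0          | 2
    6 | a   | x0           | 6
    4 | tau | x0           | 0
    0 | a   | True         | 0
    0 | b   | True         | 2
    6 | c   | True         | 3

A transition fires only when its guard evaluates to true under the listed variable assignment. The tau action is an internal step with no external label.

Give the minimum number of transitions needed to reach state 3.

Answer: 3

Working:
BFS to 3:
  Layer 0: {0}
  Layer 1: {2,5}
  Layer 2: {6}
  Layer 3: {3}
first hit 3 at d=3 via a·a·c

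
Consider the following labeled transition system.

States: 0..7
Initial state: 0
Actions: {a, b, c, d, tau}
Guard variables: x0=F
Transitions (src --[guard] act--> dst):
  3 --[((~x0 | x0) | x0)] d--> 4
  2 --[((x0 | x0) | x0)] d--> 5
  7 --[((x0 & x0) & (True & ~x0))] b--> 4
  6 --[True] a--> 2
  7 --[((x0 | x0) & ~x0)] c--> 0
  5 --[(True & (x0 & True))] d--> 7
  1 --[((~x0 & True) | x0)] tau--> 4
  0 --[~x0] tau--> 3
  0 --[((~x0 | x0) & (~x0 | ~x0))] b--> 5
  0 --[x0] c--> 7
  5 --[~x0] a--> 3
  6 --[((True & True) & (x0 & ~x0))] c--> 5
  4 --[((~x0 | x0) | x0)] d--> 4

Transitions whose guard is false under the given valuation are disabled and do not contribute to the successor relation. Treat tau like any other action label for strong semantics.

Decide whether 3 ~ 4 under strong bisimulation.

Answer: BISIMILAR

Working:
Refine partition for ~:
  π0 = {{0,1,2,3,4,5,6,7}}
  π1 = {{0},{1},{2,7},{3,4},{5,6}}
  π2 = {{0},{1},{2,7},{3,4},{5},{6}}
stable after 3 split(s): 6 block(s)
3∈{3,4}, 4∈{3,4}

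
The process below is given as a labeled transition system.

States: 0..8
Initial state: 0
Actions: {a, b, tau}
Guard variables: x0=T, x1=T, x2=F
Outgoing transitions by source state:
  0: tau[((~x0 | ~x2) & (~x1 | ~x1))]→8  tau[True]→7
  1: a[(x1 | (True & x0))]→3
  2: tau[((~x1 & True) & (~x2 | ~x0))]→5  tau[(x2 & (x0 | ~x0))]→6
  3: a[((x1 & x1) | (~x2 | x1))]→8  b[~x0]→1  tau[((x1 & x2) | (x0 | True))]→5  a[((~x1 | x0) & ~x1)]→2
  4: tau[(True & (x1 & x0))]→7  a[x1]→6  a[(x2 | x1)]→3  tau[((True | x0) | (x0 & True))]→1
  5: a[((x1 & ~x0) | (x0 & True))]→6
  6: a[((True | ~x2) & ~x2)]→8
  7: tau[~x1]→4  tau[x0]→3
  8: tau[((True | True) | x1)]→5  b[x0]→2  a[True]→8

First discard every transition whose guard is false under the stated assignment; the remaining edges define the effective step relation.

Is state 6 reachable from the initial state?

After dropping false guards: 14 live edges.
depth 0: {0}
depth 1: {7}  cumulative {0,7}
depth 2: {3}  cumulative {0,3,7}
depth 3: {5,8}  cumulative {0,3,5,7,8}
depth 4: {2,6}  cumulative {0,2,3,5,6,7,8}
Reachable = {0,2,3,5,6,7,8}
Path to 6: tau·tau·tau·a

Answer: REACHABLE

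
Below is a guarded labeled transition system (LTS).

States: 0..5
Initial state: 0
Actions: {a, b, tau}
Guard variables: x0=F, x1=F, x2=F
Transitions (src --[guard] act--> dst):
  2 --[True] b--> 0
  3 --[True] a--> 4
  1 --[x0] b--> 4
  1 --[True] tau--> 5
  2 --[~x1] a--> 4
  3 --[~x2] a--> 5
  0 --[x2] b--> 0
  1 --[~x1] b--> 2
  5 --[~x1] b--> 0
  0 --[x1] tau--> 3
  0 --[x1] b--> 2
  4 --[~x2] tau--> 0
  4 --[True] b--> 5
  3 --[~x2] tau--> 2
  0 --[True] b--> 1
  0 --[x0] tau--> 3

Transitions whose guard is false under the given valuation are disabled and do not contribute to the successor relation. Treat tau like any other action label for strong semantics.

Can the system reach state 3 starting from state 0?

11 transition(s) survive guard evaluation.
L0 = {0}
L1 = {1}  total {0,1}
L2 = {2,5}  total {0,1,2,5}
L3 = {4}  total {0,1,2,4,5}
Reach set: {0,1,2,4,5}

Answer: UNREACHABLE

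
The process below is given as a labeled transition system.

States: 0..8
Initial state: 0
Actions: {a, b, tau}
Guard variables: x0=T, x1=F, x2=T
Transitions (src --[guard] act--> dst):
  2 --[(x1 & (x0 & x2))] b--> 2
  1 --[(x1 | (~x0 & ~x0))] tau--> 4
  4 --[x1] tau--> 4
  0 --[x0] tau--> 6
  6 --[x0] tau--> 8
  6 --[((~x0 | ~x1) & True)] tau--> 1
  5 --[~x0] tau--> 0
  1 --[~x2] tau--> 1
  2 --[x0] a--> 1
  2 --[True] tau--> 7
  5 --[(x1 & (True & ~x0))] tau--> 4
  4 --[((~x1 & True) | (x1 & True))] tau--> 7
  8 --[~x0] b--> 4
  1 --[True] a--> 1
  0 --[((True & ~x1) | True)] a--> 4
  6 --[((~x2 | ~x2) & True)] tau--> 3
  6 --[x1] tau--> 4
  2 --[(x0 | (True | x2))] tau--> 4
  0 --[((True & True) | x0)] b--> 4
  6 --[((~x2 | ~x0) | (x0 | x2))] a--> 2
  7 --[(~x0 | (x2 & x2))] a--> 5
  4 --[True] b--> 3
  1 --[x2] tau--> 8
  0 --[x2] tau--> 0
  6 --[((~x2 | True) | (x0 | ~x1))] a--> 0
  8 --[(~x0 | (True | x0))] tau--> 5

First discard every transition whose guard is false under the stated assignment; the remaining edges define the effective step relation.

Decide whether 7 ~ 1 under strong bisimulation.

Answer: NOT BISIMILAR

Trace:
Bisimulation quotient by refinement:
  P[0] = {{0,1,2,3,4,5,6,7,8}}
  P[1] = {{0},{1,2,6},{3,5},{4},{7},{8}}
  P[2] = {{0},{1},{2},{3,5},{4},{6},{7},{8}}
Fixed point at round 3; 8 class(es).
[7]={7}  [1]={1}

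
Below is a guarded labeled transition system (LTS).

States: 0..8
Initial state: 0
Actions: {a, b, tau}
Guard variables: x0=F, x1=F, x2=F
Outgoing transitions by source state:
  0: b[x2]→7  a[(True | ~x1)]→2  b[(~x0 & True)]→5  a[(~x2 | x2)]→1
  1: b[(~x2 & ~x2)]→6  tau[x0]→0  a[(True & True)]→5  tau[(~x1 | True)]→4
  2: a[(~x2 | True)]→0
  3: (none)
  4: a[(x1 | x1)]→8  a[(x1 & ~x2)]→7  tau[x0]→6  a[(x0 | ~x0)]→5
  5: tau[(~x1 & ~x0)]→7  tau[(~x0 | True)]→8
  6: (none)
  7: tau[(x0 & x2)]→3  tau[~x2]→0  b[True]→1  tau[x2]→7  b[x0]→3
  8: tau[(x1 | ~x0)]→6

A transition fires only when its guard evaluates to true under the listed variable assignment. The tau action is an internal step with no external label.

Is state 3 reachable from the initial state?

Answer: UNREACHABLE

Analysis:
13 transition(s) survive guard evaluation.
Layer 0: {0}
Layer 1: {1,2,5}  now seen {0,1,2,5}
Layer 2: {4,6,7,8}  now seen {0,1,2,4,5,6,7,8}
R = {0,1,2,4,5,6,7,8}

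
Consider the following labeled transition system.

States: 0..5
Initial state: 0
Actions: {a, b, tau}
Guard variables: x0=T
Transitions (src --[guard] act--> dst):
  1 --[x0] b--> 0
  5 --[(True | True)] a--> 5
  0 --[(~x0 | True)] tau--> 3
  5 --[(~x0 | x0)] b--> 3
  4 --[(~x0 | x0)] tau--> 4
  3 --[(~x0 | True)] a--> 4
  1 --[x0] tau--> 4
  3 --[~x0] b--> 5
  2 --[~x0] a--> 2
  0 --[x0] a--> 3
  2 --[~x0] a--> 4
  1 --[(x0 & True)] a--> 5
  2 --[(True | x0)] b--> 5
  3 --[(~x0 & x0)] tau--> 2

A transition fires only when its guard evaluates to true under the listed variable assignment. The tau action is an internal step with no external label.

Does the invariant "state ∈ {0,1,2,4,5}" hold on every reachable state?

Answer: INVARIANT VIOLATED at state 3

Analysis:
Safe = {0,1,2,4,5}
Reachable = {0,3,4}
  0: ok
  3: outside
  4: ok
counterexample path to 3: tau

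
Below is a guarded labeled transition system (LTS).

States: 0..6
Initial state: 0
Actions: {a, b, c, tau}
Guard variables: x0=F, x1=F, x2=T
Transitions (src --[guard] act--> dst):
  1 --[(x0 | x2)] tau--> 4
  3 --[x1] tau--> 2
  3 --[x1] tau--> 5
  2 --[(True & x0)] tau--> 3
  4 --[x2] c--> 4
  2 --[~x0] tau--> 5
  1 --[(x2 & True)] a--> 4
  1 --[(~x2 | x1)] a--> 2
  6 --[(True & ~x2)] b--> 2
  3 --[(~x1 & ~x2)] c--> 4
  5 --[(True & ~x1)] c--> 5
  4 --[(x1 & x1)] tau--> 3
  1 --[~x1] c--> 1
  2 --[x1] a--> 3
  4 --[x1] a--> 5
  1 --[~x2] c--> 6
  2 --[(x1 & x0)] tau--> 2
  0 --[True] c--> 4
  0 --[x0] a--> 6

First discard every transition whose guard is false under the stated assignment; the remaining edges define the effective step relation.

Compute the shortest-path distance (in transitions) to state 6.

Layered search for 6:
  depth 0: {0}
  depth 1: {4}
6 never appears.

Answer: UNREACHABLE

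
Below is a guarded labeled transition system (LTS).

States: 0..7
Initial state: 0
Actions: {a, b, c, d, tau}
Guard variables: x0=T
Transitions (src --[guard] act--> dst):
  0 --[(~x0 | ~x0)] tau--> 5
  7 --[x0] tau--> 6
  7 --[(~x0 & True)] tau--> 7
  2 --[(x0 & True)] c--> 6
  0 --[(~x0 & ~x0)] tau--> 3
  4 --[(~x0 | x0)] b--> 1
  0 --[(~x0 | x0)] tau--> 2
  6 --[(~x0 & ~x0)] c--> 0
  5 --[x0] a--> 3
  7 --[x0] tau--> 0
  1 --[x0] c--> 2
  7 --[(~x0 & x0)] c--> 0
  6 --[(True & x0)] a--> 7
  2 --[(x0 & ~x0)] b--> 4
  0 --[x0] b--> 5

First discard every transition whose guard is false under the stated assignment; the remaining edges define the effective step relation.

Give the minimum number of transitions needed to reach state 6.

Layered search for 6:
  Layer 0: {0}
  Layer 1: {2,5}
  Layer 2: {3,6}
depth(6)=2, e.g. tau·c

Answer: 2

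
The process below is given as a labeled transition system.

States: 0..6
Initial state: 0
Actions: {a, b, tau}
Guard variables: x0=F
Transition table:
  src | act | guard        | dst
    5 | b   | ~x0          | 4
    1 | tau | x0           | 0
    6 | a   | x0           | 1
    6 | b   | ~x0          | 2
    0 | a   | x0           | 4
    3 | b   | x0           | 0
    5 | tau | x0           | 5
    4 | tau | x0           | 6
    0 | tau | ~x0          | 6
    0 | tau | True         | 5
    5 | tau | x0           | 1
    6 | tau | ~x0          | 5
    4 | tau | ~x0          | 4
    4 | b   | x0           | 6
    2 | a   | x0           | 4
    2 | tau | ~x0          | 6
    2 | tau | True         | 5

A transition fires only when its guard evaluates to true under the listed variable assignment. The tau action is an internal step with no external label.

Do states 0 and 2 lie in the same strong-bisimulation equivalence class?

Refine partition for ~:
  π0 = {{0,1,2,3,4,5,6}}
  π1 = {{0,2,4},{1,3},{5},{6}}
  π2 = {{0,2},{1,3},{4},{5},{6}}
stable after 3 split(s): 5 block(s)
0∈{0,2}, 2∈{0,2}

Answer: BISIMILAR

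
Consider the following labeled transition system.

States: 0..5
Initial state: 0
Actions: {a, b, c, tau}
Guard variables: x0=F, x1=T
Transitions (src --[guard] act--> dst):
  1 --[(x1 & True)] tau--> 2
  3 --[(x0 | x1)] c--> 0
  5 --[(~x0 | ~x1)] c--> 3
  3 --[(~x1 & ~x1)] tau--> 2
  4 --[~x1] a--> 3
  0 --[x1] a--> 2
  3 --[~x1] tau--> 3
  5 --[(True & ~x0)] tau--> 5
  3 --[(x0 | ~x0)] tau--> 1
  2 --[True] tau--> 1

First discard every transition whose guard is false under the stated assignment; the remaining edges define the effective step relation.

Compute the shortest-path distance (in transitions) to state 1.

Layered search for 1:
  depth 0: {0}
  depth 1: {2}
  depth 2: {1}
depth(1)=2, e.g. a·tau

Answer: 2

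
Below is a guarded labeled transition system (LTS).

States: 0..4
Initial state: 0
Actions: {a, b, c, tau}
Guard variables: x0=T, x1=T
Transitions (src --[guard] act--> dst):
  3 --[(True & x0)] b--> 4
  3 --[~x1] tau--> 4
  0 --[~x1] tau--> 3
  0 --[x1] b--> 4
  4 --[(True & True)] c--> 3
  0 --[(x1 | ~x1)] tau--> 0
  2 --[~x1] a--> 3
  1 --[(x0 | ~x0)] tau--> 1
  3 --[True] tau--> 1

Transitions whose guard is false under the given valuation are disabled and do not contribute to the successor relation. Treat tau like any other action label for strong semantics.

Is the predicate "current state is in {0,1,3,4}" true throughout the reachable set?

Inv-set: {0,1,3,4}
Reachable = {0,1,3,4}
  0: ok
  1: ok
  3: ok
  4: ok

Answer: INVARIANT HOLDS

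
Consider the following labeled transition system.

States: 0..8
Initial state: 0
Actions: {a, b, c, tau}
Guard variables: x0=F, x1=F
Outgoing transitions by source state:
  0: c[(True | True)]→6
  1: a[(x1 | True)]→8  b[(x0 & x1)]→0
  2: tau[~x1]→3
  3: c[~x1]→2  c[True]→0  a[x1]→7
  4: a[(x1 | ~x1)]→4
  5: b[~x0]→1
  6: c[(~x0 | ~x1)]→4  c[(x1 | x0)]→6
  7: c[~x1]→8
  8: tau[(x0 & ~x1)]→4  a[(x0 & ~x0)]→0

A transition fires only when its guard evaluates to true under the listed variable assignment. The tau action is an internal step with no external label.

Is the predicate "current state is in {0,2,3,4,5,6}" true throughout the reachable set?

Answer: INVARIANT HOLDS

Working:
Safe = {0,2,3,4,5,6}
Reachable = {0,4,6}
  0: safe
  4: safe
  6: safe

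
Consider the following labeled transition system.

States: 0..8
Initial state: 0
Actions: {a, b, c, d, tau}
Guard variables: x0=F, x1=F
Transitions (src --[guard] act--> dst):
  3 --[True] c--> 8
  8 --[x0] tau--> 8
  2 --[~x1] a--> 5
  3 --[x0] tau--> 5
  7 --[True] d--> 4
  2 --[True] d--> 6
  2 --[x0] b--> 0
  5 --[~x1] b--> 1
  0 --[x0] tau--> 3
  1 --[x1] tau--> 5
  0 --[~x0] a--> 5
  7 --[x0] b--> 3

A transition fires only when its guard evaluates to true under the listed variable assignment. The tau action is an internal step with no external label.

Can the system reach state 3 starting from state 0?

Answer: UNREACHABLE

Analysis:
After dropping false guards: 6 live edges.
L0 = {0}
L1 = {5}  now seen {0,5}
L2 = {1}  now seen {0,1,5}
Reach set: {0,1,5}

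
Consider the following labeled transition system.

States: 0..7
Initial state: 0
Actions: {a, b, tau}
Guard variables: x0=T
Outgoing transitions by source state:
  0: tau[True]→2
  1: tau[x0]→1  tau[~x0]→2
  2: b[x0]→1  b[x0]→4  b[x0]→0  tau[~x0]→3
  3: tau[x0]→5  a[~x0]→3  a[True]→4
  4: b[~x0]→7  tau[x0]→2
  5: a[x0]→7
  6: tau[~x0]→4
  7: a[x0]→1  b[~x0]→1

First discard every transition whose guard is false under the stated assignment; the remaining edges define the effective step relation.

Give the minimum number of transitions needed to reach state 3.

Answer: UNREACHABLE

Trace:
BFS to 3:
  depth 0: {0}
  depth 1: {2}
  depth 2: {1,4}
3 never appears.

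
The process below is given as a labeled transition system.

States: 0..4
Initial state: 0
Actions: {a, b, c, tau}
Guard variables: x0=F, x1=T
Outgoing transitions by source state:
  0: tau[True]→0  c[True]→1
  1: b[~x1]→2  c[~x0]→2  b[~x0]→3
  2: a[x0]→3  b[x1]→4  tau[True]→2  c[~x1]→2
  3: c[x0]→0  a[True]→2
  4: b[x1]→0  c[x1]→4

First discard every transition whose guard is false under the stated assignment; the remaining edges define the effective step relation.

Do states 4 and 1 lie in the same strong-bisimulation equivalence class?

Answer: NOT BISIMILAR

Working:
Compute ~ classes (split until stable):
  round 0: {{0,1,2,3,4}}
  round 1: {{0},{1,4},{2},{3}}
  round 2: {{0},{1},{2},{3},{4}}
Fixed point at round 3; 5 class(es).
class of 4: {4}; class of 1: {1}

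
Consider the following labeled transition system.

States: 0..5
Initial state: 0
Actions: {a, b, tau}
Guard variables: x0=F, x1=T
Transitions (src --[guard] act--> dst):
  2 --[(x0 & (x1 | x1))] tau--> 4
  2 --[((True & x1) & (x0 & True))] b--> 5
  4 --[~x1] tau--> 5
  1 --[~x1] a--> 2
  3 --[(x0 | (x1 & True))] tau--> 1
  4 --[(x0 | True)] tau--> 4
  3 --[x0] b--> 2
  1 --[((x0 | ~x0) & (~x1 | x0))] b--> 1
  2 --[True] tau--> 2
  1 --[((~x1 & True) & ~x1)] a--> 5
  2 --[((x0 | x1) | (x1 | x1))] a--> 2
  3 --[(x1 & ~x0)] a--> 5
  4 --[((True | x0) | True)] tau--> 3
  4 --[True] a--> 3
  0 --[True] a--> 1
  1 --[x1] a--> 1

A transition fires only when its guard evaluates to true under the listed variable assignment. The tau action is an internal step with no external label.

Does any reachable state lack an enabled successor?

Answer: DEADLOCK-FREE

Trace:
Reachable = {0,1}
  0: a→1  [1 exit(s)]
  1: a→1  [1 exit(s)]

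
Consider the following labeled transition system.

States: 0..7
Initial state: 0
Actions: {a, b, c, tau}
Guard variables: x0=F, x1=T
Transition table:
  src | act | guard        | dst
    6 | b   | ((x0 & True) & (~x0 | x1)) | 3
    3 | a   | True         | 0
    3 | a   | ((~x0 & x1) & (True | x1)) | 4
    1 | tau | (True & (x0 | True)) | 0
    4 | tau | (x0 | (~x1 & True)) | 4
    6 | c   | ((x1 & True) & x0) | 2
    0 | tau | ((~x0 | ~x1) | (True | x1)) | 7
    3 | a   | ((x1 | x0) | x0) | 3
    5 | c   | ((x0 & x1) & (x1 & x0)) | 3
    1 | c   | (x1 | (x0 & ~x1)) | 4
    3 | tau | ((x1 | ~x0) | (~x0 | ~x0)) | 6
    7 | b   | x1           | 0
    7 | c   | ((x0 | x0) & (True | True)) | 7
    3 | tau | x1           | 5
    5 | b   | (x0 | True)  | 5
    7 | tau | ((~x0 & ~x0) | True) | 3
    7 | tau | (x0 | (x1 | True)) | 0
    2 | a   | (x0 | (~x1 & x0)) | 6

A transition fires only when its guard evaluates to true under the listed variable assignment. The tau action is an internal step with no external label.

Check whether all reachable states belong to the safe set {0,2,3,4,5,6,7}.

Answer: INVARIANT HOLDS

Analysis:
Safe = {0,2,3,4,5,6,7}
Reachable = {0,3,4,5,6,7}
  0: ✓
  3: ✓
  4: ✓
  5: ✓
  6: ✓
  7: ✓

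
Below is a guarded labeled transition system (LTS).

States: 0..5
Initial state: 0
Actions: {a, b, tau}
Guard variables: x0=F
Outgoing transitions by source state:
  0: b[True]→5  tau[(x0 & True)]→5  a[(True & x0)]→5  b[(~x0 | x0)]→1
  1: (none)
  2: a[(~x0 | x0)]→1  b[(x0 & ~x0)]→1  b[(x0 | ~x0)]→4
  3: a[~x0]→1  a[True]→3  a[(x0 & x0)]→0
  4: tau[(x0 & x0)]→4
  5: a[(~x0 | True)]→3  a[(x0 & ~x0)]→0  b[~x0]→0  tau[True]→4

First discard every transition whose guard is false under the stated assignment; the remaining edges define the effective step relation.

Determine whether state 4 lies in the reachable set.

Answer: REACHABLE

Analysis:
Guard filter leaves 9 enabled edge(s).
depth 0: {0}
depth 1: {1,5}  now seen {0,1,5}
depth 2: {3,4}  now seen {0,1,3,4,5}
R = {0,1,3,4,5}
witness 4: b·tau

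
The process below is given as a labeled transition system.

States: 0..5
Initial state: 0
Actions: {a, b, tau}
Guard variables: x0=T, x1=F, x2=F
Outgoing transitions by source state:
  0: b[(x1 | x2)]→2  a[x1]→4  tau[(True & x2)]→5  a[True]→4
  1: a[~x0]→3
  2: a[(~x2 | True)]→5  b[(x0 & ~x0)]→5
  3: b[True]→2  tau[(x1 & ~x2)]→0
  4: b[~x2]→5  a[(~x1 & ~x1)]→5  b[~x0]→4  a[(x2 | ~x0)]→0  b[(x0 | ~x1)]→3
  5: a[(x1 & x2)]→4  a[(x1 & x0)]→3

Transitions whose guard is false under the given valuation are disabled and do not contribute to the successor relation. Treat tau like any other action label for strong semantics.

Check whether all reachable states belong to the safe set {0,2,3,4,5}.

Safe = {0,2,3,4,5}
R = {0,2,3,4,5}
  0: ✓
  2: ✓
  3: ✓
  4: ✓
  5: ✓

Answer: INVARIANT HOLDS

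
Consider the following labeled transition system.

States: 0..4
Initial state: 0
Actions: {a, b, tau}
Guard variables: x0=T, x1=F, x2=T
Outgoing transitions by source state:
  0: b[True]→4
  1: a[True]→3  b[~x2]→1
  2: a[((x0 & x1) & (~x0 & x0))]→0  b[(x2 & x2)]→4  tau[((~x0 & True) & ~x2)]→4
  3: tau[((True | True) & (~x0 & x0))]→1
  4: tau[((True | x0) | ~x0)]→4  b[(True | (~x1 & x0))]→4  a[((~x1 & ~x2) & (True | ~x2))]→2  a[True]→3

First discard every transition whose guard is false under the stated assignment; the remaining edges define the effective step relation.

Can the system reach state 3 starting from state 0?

Guard filter leaves 6 enabled edge(s).
depth 0: {0}
depth 1: {4}  now seen {0,4}
depth 2: {3}  now seen {0,3,4}
Reach set: {0,3,4}
Path to 3: b·a

Answer: REACHABLE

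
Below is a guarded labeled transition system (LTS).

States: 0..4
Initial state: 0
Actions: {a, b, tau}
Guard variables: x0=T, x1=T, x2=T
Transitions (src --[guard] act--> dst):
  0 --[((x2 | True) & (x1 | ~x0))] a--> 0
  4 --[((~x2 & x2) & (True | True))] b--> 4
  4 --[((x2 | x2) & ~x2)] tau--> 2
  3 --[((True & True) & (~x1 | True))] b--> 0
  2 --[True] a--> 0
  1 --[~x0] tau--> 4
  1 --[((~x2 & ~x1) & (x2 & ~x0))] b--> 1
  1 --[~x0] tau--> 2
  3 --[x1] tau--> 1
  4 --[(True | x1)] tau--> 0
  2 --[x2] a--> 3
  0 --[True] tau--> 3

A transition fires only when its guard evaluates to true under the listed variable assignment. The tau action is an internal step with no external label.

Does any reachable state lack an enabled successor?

R = {0,1,3}
  0: a→0  tau→3  [2 exit(s)]
  1: ∅  [no exit]
  3: b→0  tau→1  [2 exit(s)]
trace reaching 1: tau·tau

Answer: DEADLOCK at state 1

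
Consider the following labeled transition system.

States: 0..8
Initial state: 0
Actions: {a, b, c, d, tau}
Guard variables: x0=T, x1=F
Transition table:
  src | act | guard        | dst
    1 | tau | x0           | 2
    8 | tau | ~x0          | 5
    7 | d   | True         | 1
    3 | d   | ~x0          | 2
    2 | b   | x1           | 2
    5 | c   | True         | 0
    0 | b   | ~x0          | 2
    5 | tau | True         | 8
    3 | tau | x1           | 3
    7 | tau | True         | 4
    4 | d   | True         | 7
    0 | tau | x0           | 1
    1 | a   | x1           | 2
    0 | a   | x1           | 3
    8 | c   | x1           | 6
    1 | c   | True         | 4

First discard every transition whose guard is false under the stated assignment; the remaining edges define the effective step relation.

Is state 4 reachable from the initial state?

Answer: REACHABLE

Trace:
After dropping false guards: 8 live edges.
L0 = {0}
L1 = {1}  cumulative {0,1}
L2 = {2,4}  cumulative {0,1,2,4}
L3 = {7}  cumulative {0,1,2,4,7}
Reach set: {0,1,2,4,7}
Path to 4: tau·c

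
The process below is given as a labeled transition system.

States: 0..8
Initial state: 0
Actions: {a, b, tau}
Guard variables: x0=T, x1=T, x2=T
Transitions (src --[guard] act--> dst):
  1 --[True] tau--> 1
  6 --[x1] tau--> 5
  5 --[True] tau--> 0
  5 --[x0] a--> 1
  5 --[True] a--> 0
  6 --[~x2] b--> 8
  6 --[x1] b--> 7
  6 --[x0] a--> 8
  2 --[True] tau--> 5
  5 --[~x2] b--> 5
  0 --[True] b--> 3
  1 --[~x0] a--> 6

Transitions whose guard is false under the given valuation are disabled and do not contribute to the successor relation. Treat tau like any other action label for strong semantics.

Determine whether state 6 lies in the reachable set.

Guard filter leaves 9 enabled edge(s).
L0 = {0}
L1 = {3}  total {0,3}
R = {0,3}

Answer: UNREACHABLE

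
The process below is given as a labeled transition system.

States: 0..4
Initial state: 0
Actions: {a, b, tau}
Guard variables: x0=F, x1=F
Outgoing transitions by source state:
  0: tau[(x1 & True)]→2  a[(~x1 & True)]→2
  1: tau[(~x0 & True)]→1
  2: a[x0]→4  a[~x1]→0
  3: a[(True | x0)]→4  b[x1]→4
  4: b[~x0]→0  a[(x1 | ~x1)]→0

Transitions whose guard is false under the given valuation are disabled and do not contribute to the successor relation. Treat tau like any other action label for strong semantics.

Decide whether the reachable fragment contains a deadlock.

Reach set: {0,2}
  0: a→2  [1 out]
  2: a→0  [1 out]

Answer: DEADLOCK-FREE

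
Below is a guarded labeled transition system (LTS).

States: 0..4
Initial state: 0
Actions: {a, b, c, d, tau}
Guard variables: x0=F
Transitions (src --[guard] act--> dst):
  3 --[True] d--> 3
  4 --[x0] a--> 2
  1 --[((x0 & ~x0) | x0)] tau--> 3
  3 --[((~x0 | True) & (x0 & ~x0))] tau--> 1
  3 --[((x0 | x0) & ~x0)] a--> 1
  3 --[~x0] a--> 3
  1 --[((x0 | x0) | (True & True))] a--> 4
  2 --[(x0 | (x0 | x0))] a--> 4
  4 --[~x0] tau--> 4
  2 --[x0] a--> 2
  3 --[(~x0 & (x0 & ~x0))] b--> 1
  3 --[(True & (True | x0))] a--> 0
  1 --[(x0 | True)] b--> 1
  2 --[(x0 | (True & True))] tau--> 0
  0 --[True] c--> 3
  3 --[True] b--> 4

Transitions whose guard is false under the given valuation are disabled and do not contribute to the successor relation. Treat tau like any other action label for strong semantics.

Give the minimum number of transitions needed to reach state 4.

Layered search for 4:
  Layer 0: {0}
  Layer 1: {3}
  Layer 2: {4}
first hit 4 at d=2 via c·b

Answer: 2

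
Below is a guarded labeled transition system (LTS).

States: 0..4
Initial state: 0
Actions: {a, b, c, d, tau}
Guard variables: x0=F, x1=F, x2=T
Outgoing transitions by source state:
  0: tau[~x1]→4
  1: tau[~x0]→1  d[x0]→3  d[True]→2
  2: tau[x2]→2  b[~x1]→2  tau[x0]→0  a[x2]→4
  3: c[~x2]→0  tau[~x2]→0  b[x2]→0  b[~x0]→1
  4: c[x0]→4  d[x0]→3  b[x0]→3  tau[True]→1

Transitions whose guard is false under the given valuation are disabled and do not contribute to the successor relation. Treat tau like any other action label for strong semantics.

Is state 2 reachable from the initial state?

Answer: REACHABLE

Analysis:
Guard filter leaves 9 enabled edge(s).
L0 = {0}
L1 = {4}  cumulative {0,4}
L2 = {1}  cumulative {0,1,4}
L3 = {2}  cumulative {0,1,2,4}
Reach set: {0,1,2,4}
trace reaching 2: tau·tau·d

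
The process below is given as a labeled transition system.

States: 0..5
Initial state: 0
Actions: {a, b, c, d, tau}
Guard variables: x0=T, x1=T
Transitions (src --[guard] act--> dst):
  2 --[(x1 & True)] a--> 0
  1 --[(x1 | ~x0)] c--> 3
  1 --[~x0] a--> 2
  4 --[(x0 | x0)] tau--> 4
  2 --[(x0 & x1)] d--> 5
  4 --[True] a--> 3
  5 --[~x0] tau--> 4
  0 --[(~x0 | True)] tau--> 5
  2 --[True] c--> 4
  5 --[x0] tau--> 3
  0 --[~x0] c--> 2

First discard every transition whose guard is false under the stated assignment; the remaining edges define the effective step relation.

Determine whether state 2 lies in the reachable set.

Answer: UNREACHABLE

Analysis:
8 transition(s) survive guard evaluation.
L0 = {0}
L1 = {5}  total {0,5}
L2 = {3}  total {0,3,5}
Reachable = {0,3,5}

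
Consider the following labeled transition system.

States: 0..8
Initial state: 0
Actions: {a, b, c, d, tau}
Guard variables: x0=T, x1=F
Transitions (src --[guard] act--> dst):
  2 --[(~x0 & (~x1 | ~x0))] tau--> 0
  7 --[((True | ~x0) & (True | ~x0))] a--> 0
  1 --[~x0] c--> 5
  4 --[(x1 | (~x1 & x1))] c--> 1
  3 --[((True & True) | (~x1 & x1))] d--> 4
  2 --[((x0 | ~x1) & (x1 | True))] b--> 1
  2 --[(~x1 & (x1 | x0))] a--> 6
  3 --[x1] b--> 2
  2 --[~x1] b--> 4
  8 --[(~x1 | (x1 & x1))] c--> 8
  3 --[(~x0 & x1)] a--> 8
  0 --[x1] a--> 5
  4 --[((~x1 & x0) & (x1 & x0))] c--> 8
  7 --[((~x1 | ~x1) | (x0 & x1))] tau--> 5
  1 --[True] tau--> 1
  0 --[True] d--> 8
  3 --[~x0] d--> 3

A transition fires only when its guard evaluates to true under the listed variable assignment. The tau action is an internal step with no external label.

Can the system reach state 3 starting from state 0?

After dropping false guards: 9 live edges.
depth 0: {0}
depth 1: {8}  cumulative {0,8}
R = {0,8}

Answer: UNREACHABLE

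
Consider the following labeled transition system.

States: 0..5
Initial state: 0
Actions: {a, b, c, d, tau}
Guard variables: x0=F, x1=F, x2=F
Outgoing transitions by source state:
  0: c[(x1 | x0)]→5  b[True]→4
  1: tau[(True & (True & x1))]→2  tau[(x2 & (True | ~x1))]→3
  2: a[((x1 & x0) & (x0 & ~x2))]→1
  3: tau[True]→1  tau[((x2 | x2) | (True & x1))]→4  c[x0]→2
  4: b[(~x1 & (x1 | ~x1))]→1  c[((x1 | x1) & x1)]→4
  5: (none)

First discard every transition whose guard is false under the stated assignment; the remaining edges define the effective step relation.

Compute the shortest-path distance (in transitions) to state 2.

BFS to 2:
  depth 0: {0}
  depth 1: {4}
  depth 2: {1}
2 never appears.

Answer: UNREACHABLE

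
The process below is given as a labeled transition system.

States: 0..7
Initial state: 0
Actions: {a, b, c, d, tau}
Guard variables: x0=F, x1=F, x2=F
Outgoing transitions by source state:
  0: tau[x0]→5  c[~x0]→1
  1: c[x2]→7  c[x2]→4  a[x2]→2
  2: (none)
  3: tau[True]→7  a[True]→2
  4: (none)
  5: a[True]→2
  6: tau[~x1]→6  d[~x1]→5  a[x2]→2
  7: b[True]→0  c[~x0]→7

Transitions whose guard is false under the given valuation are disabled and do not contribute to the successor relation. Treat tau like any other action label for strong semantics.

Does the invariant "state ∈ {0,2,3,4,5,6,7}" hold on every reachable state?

Safe = {0,2,3,4,5,6,7}
R = {0,1}
  0: safe
  1: VIOLATES
reach 1 via c — violates

Answer: INVARIANT VIOLATED at state 1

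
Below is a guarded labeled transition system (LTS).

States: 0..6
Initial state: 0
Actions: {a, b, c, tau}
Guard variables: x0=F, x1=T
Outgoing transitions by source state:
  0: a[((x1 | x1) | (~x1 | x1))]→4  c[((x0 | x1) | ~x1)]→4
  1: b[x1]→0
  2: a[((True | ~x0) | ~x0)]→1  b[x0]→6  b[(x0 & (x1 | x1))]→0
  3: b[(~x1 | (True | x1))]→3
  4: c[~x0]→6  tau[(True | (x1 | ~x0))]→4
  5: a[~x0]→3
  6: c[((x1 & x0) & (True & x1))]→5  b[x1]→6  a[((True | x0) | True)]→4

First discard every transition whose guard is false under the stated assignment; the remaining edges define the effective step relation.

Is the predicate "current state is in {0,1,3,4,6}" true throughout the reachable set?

Answer: INVARIANT HOLDS

Trace:
Safe = {0,1,3,4,6}
R = {0,4,6}
  0: ok
  4: ok
  6: ok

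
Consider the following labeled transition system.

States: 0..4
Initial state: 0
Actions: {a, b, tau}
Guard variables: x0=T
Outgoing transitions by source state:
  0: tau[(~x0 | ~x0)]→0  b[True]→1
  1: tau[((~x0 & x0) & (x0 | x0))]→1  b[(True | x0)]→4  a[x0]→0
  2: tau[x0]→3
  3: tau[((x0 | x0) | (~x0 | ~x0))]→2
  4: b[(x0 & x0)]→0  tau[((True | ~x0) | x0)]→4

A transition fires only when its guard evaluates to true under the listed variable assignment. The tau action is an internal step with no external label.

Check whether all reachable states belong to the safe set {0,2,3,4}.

Answer: INVARIANT VIOLATED at state 1

Trace:
Inv-set: {0,2,3,4}
Reach set: {0,1,4}
  0: ✓
  1: outside
  4: ✓
witness against invariant: b → 1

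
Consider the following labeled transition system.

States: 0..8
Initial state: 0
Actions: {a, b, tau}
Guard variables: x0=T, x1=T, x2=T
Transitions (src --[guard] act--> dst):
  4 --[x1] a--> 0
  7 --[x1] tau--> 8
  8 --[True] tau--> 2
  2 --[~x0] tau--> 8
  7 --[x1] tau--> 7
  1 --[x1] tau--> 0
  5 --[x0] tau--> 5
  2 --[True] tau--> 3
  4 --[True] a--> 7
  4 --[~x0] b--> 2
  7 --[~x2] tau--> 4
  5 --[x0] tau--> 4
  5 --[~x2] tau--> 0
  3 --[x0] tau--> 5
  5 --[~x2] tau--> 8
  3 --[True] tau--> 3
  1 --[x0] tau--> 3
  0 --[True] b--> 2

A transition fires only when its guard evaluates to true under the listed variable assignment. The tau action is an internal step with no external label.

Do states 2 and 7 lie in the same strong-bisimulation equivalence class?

Compute ~ classes (split until stable):
  P[0] = {{0,1,2,3,4,5,6,7,8}}
  P[1] = {{0},{1,2,3,5,7,8},{4},{6}}
  P[2] = {{0},{1},{2,3,7,8},{4},{5},{6}}
  P[3] = {{0},{1},{2,7,8},{3},{4},{5},{6}}
  P[4] = {{0},{1},{2},{3},{4},{5},{6},{7,8}}
  P[5] = {{0},{1},{2},{3},{4},{5},{6},{7},{8}}
stable after 6 split(s): 9 block(s)
[2]={2}  [7]={7}

Answer: NOT BISIMILAR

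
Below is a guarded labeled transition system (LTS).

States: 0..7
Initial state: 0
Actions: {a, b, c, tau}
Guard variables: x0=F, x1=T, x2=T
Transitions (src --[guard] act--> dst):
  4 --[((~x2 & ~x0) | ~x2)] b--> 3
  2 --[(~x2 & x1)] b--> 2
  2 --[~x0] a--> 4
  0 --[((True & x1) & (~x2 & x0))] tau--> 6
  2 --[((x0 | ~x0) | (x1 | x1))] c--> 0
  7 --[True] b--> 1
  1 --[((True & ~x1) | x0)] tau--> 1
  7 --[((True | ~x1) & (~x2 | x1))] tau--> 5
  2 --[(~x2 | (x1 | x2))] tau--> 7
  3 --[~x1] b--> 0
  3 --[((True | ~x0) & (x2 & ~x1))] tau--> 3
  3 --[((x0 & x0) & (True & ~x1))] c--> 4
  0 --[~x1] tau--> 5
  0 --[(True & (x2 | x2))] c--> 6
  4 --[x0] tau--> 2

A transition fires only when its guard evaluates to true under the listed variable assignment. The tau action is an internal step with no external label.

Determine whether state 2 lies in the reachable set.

Guard filter leaves 6 enabled edge(s).
Layer 0: {0}
Layer 1: {6}  now seen {0,6}
Reach set: {0,6}

Answer: UNREACHABLE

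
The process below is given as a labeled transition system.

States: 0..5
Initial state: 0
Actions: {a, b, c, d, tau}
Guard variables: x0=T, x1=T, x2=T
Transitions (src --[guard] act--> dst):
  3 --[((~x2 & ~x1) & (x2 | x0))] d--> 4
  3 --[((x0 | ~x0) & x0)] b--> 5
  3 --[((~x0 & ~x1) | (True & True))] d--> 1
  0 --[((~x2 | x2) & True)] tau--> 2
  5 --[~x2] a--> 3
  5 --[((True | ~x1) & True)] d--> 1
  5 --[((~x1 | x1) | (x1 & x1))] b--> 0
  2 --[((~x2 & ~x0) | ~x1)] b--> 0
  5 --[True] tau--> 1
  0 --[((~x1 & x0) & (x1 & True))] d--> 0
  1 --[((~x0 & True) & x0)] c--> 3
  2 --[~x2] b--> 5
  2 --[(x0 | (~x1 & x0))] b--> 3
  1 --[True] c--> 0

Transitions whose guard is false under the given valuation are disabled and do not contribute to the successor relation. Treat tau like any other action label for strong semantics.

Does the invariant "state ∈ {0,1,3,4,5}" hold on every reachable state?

Inv-set: {0,1,3,4,5}
Reach set: {0,1,2,3,5}
  0: ✓
  1: ✓
  2: VIOLATES
  3: ✓
  5: ✓
reach 2 via tau — violates

Answer: INVARIANT VIOLATED at state 2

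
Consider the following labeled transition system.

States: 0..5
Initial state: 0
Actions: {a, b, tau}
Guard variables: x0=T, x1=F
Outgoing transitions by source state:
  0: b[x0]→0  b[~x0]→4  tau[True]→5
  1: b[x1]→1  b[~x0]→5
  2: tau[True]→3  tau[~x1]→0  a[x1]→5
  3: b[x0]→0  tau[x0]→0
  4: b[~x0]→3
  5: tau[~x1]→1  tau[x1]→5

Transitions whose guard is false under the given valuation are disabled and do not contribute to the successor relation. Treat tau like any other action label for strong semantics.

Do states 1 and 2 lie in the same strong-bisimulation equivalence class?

Refine partition for ~:
  P[0] = {{0,1,2,3,4,5}}
  P[1] = {{0,3},{1,4},{2,5}}
  P[2] = {{0},{1,4},{2},{3},{5}}
stable after 3 split(s): 5 block(s)
class of 1: {1,4}; class of 2: {2}

Answer: NOT BISIMILAR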